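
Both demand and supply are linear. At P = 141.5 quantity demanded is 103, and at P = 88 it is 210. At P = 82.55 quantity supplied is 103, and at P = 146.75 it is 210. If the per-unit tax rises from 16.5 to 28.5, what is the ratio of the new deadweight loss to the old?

Demand slope = (88 − 141.5)/(210 − 103) = −0.5, so P = 193 − 0.5Q.
Supply slope = (146.75 − 82.55)/(210 − 103) = 0.6, so P = 20.75 + 0.6Q.
Competitive equilibrium: 193 − 0.5Q = 20.75 + 0.6Q → Q* = 156.5909, P* = 114.7045.
For a per-unit tax t: ΔQ = t/1.1, so DWL = ½·t·(t/1.1) = t²/2.2.
At t = 16.5: DWL = 123.75. At t = 28.5: DWL = 369.205.
Ratio = (28.5/16.5)² = 2.983.

2.983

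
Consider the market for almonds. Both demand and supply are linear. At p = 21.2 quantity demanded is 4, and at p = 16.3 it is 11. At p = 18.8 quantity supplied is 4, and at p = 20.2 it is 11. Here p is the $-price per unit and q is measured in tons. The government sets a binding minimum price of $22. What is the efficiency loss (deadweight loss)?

Demand slope = (16.3 − 21.2)/(11 − 4) = −0.7, so p = 24 − 0.7q.
Supply slope = (20.2 − 18.8)/(11 − 4) = 0.2, so p = 18 + 0.2q.
Competitive equilibrium: 24 − 0.7q = 18 + 0.2q → q* = 6.6667, p* = 19.3333.
At the floor p = 22, quantity demanded = (24 − 22)/0.7 = 2.8571.
Sellers' marginal cost at q' = 2.8571: 18 + 0.2·2.8571 = 18.5714.
Δq = 6.6667 − 2.8571 = 3.8096; wedge = 22 − 18.5714 = 3.4286.
Deadweight loss = ½ × 3.8096 × 3.4286 = $6.53.

$6.53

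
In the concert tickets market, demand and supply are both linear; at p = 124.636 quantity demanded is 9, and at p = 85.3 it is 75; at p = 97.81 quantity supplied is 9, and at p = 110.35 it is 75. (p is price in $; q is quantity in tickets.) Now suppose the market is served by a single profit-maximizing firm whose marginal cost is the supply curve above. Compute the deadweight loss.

Demand slope = (85.3 − 124.636)/(75 − 9) = −0.596, so p = 130 − 0.596q.
Supply slope = (110.35 − 97.81)/(75 − 9) = 0.19, so p = 96.1 + 0.19q.
Competitive equilibrium: 130 − 0.596q = 96.1 + 0.19q → q* = 43.1298, p* = 104.2947.
Marginal revenue: MR = 130 − 1.192q. Set MR = MC: 130 − 1.192q = 96.1 + 0.19q → q_m = 24.5297.
Price p_m = 130 − 0.596·24.5297 = 115.3803; MC(q_m) = 96.1 + 0.19·24.5297 = 100.7606.
Competitive q* = 43.1298, so Δq = 18.6001; wedge = 115.3803 − 100.7606 = 14.6197.
Deadweight loss = ½ × 18.6001 × 14.6197 = $135.96.

$135.96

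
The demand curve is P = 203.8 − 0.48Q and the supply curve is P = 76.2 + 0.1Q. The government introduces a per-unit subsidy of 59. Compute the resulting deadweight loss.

Competitive equilibrium: 203.8 − 0.48Q = 76.2 + 0.1Q → Q* = 220, P* = 98.2.
The subsidy lowers effective supply by 59: P = 17.2 + 0.1Q.
New quantity: 203.8 − 0.48Q = 17.2 + 0.1Q → Q' = 321.7241.
Overproduction ΔQ = 321.7241 − 220 = 101.7241; wedge = subsidy = 59.
Deadweight loss = ½ × 101.7241 × 59 = 3000.86.

3000.86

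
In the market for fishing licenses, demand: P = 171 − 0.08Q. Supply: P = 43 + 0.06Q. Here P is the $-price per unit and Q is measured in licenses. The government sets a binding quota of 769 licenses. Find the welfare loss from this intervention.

Competitive equilibrium: 171 − 0.08Q = 43 + 0.06Q → Q* = 914.2857, P* = 97.8571.
At Q = 769: demand price = 171 − 0.08·769 = 109.48; supply price = 43 + 0.06·769 = 89.14.
ΔQ = 914.2857 − 769 = 145.2857; wedge = 109.48 − 89.14 = 20.34.
Deadweight loss = ½ × 145.2857 × 20.34 = $1477.56.

$1477.56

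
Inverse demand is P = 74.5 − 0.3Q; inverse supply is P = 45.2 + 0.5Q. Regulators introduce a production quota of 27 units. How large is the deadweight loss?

Competitive equilibrium: 74.5 − 0.3Q = 45.2 + 0.5Q → Q* = 36.625, P* = 63.5125.
At Q = 27: demand price = 74.5 − 0.3·27 = 66.4; supply price = 45.2 + 0.5·27 = 58.7.
ΔQ = 36.625 − 27 = 9.625; wedge = 66.4 − 58.7 = 7.7.
The triangle = ½ × 9.625 × 7.7 = 37.06.

37.06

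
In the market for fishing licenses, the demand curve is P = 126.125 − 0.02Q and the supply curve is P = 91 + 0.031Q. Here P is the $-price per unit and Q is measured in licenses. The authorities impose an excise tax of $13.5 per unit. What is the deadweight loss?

Competitive equilibrium: 126.125 − 0.02Q = 91 + 0.031Q → Q* = 688.7255, P* = 112.3505.
With the tax, the buyer price exceeds the seller price by 13.5: (126.125 − 0.02Q) − (91 + 0.031Q) = 13.5 → Q' = 424.0196.
ΔQ = 688.7255 − 424.0196 = 264.7059; the wedge equals the tax, 13.5.
Deadweight loss = ½ × 264.7059 × 13.5 = $1786.76.

$1786.76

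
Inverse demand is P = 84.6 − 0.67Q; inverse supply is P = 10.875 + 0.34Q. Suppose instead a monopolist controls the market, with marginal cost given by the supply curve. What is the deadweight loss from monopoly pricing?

Competitive equilibrium: 84.6 − 0.67Q = 10.875 + 0.34Q → Q* = 72.995, P* = 35.6933.
Marginal revenue: MR = 84.6 − 1.34Q. Set MR = MC: 84.6 − 1.34Q = 10.875 + 0.34Q → Q_m = 43.8839.
Price P_m = 84.6 − 0.67·43.8839 = 55.1978; MC(Q_m) = 10.875 + 0.34·43.8839 = 25.7955.
Competitive Q* = 72.995, so ΔQ = 29.1111; wedge = 55.1978 − 25.7955 = 29.4023.
Welfare loss = ½ × 29.1111 × 29.4023 = 427.97.

427.97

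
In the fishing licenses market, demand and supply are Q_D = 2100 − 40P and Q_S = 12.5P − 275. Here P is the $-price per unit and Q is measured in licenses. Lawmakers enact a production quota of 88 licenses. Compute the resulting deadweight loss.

$2152.32

In inverse form: demand P = 52.5 − 0.025Q, supply P = 22 + 0.08Q.
Competitive equilibrium: 52.5 − 0.025Q = 22 + 0.08Q → Q* = 290.4762, P* = 45.2381.
At Q = 88: demand price = 52.5 − 0.025·88 = 50.3; supply price = 22 + 0.08·88 = 29.04.
ΔQ = 290.4762 − 88 = 202.4762; wedge = 50.3 − 29.04 = 21.26.
Welfare loss = ½ × 202.4762 × 21.26 = $2152.32.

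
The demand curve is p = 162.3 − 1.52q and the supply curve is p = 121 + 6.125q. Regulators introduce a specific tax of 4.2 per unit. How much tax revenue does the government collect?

Competitive equilibrium: 162.3 − 1.52q = 121 + 6.125q → q* = 5.4022, p* = 154.0886.
With the tax, the buyer price exceeds the seller price by 4.2: (162.3 − 1.52q) − (121 + 6.125q) = 4.2 → q' = 4.8528.
Tax revenue = 4.2 × 4.8528 = 20.38.

20.38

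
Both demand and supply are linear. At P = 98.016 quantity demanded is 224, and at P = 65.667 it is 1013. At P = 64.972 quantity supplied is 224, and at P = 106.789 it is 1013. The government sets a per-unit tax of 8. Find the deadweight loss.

340.43

Demand slope = (65.667 − 98.016)/(1013 − 224) = −0.041, so P = 107.2 − 0.041Q.
Supply slope = (106.789 − 64.972)/(1013 − 224) = 0.053, so P = 53.1 + 0.053Q.
Competitive equilibrium: 107.2 − 0.041Q = 53.1 + 0.053Q → Q* = 575.5319, P* = 83.6032.
With the tax, the buyer price exceeds the seller price by 8: (107.2 − 0.041Q) − (53.1 + 0.053Q) = 8 → Q' = 490.4255.
ΔQ = 575.5319 − 490.4255 = 85.1064; the wedge equals the tax, 8.
DWL = ½ × 85.1064 × 8 = 340.43.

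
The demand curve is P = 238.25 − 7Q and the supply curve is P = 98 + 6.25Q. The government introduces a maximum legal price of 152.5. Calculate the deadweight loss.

Competitive equilibrium: 238.25 − 7Q = 98 + 6.25Q → Q* = 10.5849, P* = 164.1557.
At the ceiling P = 152.5, quantity supplied = (152.5 − 98)/6.25 = 8.72.
Willingness to pay at Q' = 8.72: 238.25 − 7·8.72 = 177.21.
ΔQ = 10.5849 − 8.72 = 1.8649; wedge = 177.21 − 152.5 = 24.71.
Deadweight loss = ½ × 1.8649 × 24.71 = 23.04.

23.04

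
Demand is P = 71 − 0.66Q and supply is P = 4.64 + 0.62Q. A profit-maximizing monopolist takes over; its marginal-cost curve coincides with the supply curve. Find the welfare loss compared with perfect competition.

Competitive equilibrium: 71 − 0.66Q = 4.64 + 0.62Q → Q* = 51.8438, P* = 36.7831.
Marginal revenue: MR = 71 − 1.32Q. Set MR = MC: 71 − 1.32Q = 4.64 + 0.62Q → Q_m = 34.2062.
Price P_m = 71 − 0.66·34.2062 = 48.4239; MC(Q_m) = 4.64 + 0.62·34.2062 = 25.8478.
Competitive Q* = 51.8438, so ΔQ = 17.6376; wedge = 48.4239 − 25.8478 = 22.5761.
DWL = ½ × 17.6376 × 22.5761 = 199.09.

199.09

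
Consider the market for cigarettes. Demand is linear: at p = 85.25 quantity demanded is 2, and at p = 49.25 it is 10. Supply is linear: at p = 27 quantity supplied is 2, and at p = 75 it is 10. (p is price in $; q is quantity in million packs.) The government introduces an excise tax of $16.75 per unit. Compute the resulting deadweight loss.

Demand slope = (49.25 − 85.25)/(10 − 2) = −4.5, so p = 94.25 − 4.5q.
Supply slope = (75 − 27)/(10 − 2) = 6, so p = 15 + 6q.
Competitive equilibrium: 94.25 − 4.5q = 15 + 6q → q* = 7.5476, p* = 60.2857.
With the tax, the buyer price exceeds the seller price by 16.75: (94.25 − 4.5q) − (15 + 6q) = 16.75 → q' = 5.9524.
Δq = 7.5476 − 5.9524 = 1.5952; the wedge equals the tax, 16.75.
DWL = ½ × 1.5952 × 16.75 = $13.36 million.

$13.36 million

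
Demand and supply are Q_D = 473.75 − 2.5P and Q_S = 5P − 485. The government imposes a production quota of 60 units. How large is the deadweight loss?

2660.21

In inverse form: demand P = 189.5 − 0.4Q, supply P = 97 + 0.2Q.
Competitive equilibrium: 189.5 − 0.4Q = 97 + 0.2Q → Q* = 154.1667, P* = 127.8333.
At Q = 60: demand price = 189.5 − 0.4·60 = 165.5; supply price = 97 + 0.2·60 = 109.
ΔQ = 154.1667 − 60 = 94.1667; wedge = 165.5 − 109 = 56.5.
Deadweight loss = ½ × 94.1667 × 56.5 = 2660.21.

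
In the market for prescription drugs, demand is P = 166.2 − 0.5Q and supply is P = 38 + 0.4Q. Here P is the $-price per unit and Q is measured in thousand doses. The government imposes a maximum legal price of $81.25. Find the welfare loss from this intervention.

Competitive equilibrium: 166.2 − 0.5Q = 38 + 0.4Q → Q* = 142.4444, P* = 94.9778.
At the ceiling P = 81.25, quantity supplied = (81.25 − 38)/0.4 = 108.125.
Willingness to pay at Q' = 108.125: 166.2 − 0.5·108.125 = 112.1375.
ΔQ = 142.4444 − 108.125 = 34.3194; wedge = 112.1375 − 81.25 = 30.8875.
The triangle = ½ × 34.3194 × 30.8875 = $530.02 thousand.

$530.02 thousand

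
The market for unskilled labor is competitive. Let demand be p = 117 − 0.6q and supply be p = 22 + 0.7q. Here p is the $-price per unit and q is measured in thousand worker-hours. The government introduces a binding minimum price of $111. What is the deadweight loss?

Competitive equilibrium: 117 − 0.6q = 22 + 0.7q → q* = 73.0769, p* = 73.1538.
At the floor p = 111, quantity demanded = (117 − 111)/0.6 = 10.
Sellers' marginal cost at q' = 10: 22 + 0.7·10 = 29.
Δq = 73.0769 − 10 = 63.0769; wedge = 111 − 29 = 82.
DWL = ½ × 63.0769 × 82 = $2586.15 thousand.

$2586.15 thousand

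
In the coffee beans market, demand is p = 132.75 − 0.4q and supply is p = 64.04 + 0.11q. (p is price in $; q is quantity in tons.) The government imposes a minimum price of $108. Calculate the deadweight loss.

$1353.33

Competitive equilibrium: 132.75 − 0.4q = 64.04 + 0.11q → q* = 134.7255, p* = 78.8598.
At the floor p = 108, quantity demanded = (132.75 − 108)/0.4 = 61.875.
Sellers' marginal cost at q' = 61.875: 64.04 + 0.11·61.875 = 70.8463.
Δq = 134.7255 − 61.875 = 72.8505; wedge = 108 − 70.8463 = 37.1537.
Welfare loss = ½ × 72.8505 × 37.1537 = $1353.33.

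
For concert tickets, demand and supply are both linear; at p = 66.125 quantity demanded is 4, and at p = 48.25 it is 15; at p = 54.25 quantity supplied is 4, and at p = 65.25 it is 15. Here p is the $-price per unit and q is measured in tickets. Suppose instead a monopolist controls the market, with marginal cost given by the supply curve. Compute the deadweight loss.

Demand slope = (48.25 − 66.125)/(15 − 4) = −1.625, so p = 72.625 − 1.625q.
Supply slope = (65.25 − 54.25)/(15 − 4) = 1, so p = 50.25 + q.
Competitive equilibrium: 72.625 − 1.625q = 50.25 + q → q* = 8.5238, p* = 58.7738.
Marginal revenue: MR = 72.625 − 3.25q. Set MR = MC: 72.625 − 3.25q = 50.25 + q → q_m = 5.2647.
Price p_m = 72.625 − 1.625·5.2647 = 64.0699; MC(q_m) = 50.25 + 1·5.2647 = 55.5147.
Competitive q* = 8.5238, so Δq = 3.2591; wedge = 64.0699 − 55.5147 = 8.5552.
DWL = ½ × 3.2591 × 8.5552 = $13.94.

$13.94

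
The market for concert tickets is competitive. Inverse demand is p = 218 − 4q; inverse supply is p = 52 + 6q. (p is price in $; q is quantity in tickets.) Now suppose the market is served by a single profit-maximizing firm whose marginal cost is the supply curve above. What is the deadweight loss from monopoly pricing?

Competitive equilibrium: 218 − 4q = 52 + 6q → q* = 16.6, p* = 151.6.
Marginal revenue: MR = 218 − 8q. Set MR = MC: 218 − 8q = 52 + 6q → q_m = 11.85714.
Price p_m = 218 − 4·11.85714 = 170.57144; MC(q_m) = 52 + 6·11.85714 = 123.14284.
Competitive q* = 16.6, so Δq = 4.74286; wedge = 170.57144 − 123.14284 = 47.4286.
DWL = ½ × 4.74286 × 47.4286 = $112.47.

$112.47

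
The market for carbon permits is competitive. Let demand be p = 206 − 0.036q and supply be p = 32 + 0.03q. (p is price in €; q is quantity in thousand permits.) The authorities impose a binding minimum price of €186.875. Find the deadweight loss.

Competitive equilibrium: 206 − 0.036q = 32 + 0.03q → q* = 2636.3636, p* = 111.0909.
At the floor p = 186.875, quantity demanded = (206 − 186.875)/0.036 = 531.25.
Sellers' marginal cost at q' = 531.25: 32 + 0.03·531.25 = 47.9375.
Δq = 2636.3636 − 531.25 = 2105.1136; wedge = 186.875 − 47.9375 = 138.9375.
Welfare loss = ½ × 2105.1136 × 138.9375 = €146239.61 thousand.

€146239.61 thousand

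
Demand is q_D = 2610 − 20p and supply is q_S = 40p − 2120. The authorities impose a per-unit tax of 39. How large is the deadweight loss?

In inverse form: demand p = 130.5 − 0.05q, supply p = 53 + 0.025q.
Competitive equilibrium: 130.5 − 0.05q = 53 + 0.025q → q* = 1033.3333, p* = 78.8333.
With the tax, the buyer price exceeds the seller price by 39: (130.5 − 0.05q) − (53 + 0.025q) = 39 → q' = 513.3333.
Δq = 1033.3333 − 513.3333 = 520; the wedge equals the tax, 39.
DWL = ½ × 520 × 39 = 10140.

10140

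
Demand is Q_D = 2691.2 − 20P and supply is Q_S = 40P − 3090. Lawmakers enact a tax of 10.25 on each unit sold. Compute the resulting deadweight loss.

700.42

In inverse form: demand P = 134.56 − 0.05Q, supply P = 77.25 + 0.025Q.
Competitive equilibrium: 134.56 − 0.05Q = 77.25 + 0.025Q → Q* = 764.1333, P* = 96.3533.
With the tax, the buyer price exceeds the seller price by 10.25: (134.56 − 0.05Q) − (77.25 + 0.025Q) = 10.25 → Q' = 627.4667.
ΔQ = 764.1333 − 627.4667 = 136.6666; the wedge equals the tax, 10.25.
Deadweight loss = ½ × 136.6666 × 10.25 = 700.42.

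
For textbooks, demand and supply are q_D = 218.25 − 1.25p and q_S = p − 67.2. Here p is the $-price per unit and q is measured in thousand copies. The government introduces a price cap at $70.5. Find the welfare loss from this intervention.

$2859.481 thousand

In inverse form: demand p = 174.6 − 0.8q, supply p = 67.2 + q.
Competitive equilibrium: 174.6 − 0.8q = 67.2 + q → q* = 59.66667, p* = 126.86667.
At the ceiling p = 70.5, quantity supplied = (70.5 − 67.2)/1 = 3.3.
Willingness to pay at q' = 3.3: 174.6 − 0.8·3.3 = 171.96.
Δq = 59.66667 − 3.3 = 56.36667; wedge = 171.96 − 70.5 = 101.46.
DWL = ½ × 56.36667 × 101.46 = $2859.481 thousand.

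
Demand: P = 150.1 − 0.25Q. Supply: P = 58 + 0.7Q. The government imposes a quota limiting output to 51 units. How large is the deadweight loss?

Competitive equilibrium: 150.1 − 0.25Q = 58 + 0.7Q → Q* = 96.9474, P* = 125.8632.
At Q = 51: demand price = 150.1 − 0.25·51 = 137.35; supply price = 58 + 0.7·51 = 93.7.
ΔQ = 96.9474 − 51 = 45.9474; wedge = 137.35 − 93.7 = 43.65.
DWL = ½ × 45.9474 × 43.65 = 1002.80.

1002.80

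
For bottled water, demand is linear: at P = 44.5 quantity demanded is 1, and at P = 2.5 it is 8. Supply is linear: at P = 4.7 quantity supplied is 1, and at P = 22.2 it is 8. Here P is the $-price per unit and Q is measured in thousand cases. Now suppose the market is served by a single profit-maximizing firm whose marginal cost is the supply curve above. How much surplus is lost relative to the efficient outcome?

$23.50 thousand

Demand slope = (2.5 − 44.5)/(8 − 1) = −6, so P = 50.5 − 6Q.
Supply slope = (22.2 − 4.7)/(8 − 1) = 2.5, so P = 2.2 + 2.5Q.
Competitive equilibrium: 50.5 − 6Q = 2.2 + 2.5Q → Q* = 5.6824, P* = 16.4059.
Marginal revenue: MR = 50.5 − 12Q. Set MR = MC: 50.5 − 12Q = 2.2 + 2.5Q → Q_m = 3.331.
Price P_m = 50.5 − 6·3.331 = 30.514; MC(Q_m) = 2.2 + 2.5·3.331 = 10.5275.
Competitive Q* = 5.6824, so ΔQ = 2.3514; wedge = 30.514 − 10.5275 = 19.9865.
The triangle = ½ × 2.3514 × 19.9865 = $23.50 thousand.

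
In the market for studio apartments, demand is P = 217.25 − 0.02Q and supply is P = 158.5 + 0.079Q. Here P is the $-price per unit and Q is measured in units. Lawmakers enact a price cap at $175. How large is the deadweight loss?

$7320.89

Competitive equilibrium: 217.25 − 0.02Q = 158.5 + 0.079Q → Q* = 593.4343, P* = 205.3813.
At the ceiling P = 175, quantity supplied = (175 − 158.5)/0.079 = 208.8608.
Willingness to pay at Q' = 208.8608: 217.25 − 0.02·208.8608 = 213.0728.
ΔQ = 593.4343 − 208.8608 = 384.5735; wedge = 213.0728 − 175 = 38.0728.
Welfare loss = ½ × 384.5735 × 38.0728 = $7320.89.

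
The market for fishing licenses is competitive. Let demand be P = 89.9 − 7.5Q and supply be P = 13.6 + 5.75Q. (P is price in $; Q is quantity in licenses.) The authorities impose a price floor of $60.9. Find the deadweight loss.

$23.71

Competitive equilibrium: 89.9 − 7.5Q = 13.6 + 5.75Q → Q* = 5.7585, P* = 46.7113.
At the floor P = 60.9, quantity demanded = (89.9 − 60.9)/7.5 = 3.8667.
Sellers' marginal cost at Q' = 3.8667: 13.6 + 5.75·3.8667 = 35.8335.
ΔQ = 5.7585 − 3.8667 = 1.8918; wedge = 60.9 − 35.8335 = 25.0665.
DWL = ½ × 1.8918 × 25.0665 = $23.71.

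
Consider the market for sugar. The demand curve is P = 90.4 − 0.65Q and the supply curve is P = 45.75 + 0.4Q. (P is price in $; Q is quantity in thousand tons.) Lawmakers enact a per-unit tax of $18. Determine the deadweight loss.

$154.29 thousand

Competitive equilibrium: 90.4 − 0.65Q = 45.75 + 0.4Q → Q* = 42.5238, P* = 62.7595.
With the tax, the buyer price exceeds the seller price by 18: (90.4 − 0.65Q) − (45.75 + 0.4Q) = 18 → Q' = 25.381.
ΔQ = 42.5238 − 25.381 = 17.1428; the wedge equals the tax, 18.
Welfare loss = ½ × 17.1428 × 18 = $154.29 thousand.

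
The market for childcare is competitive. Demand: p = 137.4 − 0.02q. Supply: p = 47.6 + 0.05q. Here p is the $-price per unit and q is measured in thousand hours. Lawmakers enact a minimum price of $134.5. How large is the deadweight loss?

Competitive equilibrium: 137.4 − 0.02q = 47.6 + 0.05q → q* = 1282.8571, p* = 111.7429.
At the floor p = 134.5, quantity demanded = (137.4 − 134.5)/0.02 = 145.
Sellers' marginal cost at q' = 145: 47.6 + 0.05·145 = 54.85.
Δq = 1282.8571 − 145 = 1137.8571; wedge = 134.5 − 54.85 = 79.65.
Welfare loss = ½ × 1137.8571 × 79.65 = $45315.16 thousand.

$45315.16 thousand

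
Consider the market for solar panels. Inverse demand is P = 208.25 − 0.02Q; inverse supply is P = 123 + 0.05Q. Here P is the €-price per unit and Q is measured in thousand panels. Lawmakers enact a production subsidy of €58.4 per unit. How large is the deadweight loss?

Competitive equilibrium: 208.25 − 0.02Q = 123 + 0.05Q → Q* = 1217.85714, P* = 183.89286.
The subsidy lowers effective supply by 58.4: P = 64.6 + 0.05Q.
New quantity: 208.25 − 0.02Q = 64.6 + 0.05Q → Q' = 2052.14286.
Overproduction ΔQ = 2052.14286 − 1217.85714 = 834.28572; wedge = subsidy = 58.4.
Deadweight loss = ½ × 834.28572 × 58.4 = €24361.14 thousand.

€24361.14 thousand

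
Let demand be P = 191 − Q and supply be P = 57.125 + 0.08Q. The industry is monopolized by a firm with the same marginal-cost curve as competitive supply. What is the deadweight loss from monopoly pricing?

1917.87

Competitive equilibrium: 191 − Q = 57.125 + 0.08Q → Q* = 123.9583, P* = 67.0417.
Marginal revenue: MR = 191 − 2Q. Set MR = MC: 191 − 2Q = 57.125 + 0.08Q → Q_m = 64.363.
Price P_m = 191 − 1·64.363 = 126.637; MC(Q_m) = 57.125 + 0.08·64.363 = 62.274.
Competitive Q* = 123.9583, so ΔQ = 59.5953; wedge = 126.637 − 62.274 = 64.363.
Deadweight loss = ½ × 59.5953 × 64.363 = 1917.87.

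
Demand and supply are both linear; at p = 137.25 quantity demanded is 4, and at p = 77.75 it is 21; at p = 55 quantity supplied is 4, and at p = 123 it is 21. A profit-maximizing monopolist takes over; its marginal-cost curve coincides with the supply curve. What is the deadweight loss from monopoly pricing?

85.04

Demand slope = (77.75 − 137.25)/(21 − 4) = −3.5, so p = 151.25 − 3.5q.
Supply slope = (123 − 55)/(21 − 4) = 4, so p = 39 + 4q.
Competitive equilibrium: 151.25 − 3.5q = 39 + 4q → q* = 14.9667, p* = 98.8667.
Marginal revenue: MR = 151.25 − 7q. Set MR = MC: 151.25 − 7q = 39 + 4q → q_m = 10.2045.
Price p_m = 151.25 − 3.5·10.2045 = 115.5343; MC(q_m) = 39 + 4·10.2045 = 79.818.
Competitive q* = 14.9667, so Δq = 4.7622; wedge = 115.5343 − 79.818 = 35.7163.
Welfare loss = ½ × 4.7622 × 35.7163 = 85.04.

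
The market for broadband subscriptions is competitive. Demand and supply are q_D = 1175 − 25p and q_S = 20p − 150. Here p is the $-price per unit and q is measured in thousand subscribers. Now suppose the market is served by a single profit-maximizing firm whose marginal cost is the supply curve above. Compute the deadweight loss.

$820.64 thousand

In inverse form: demand p = 47 − 0.04q, supply p = 7.5 + 0.05q.
Competitive equilibrium: 47 − 0.04q = 7.5 + 0.05q → q* = 438.88889, p* = 29.44444.
Marginal revenue: MR = 47 − 0.08q. Set MR = MC: 47 − 0.08q = 7.5 + 0.05q → q_m = 303.84615.
Price p_m = 47 − 0.04·303.84615 = 34.84615; MC(q_m) = 7.5 + 0.05·303.84615 = 22.69231.
Competitive q* = 438.88889, so Δq = 135.04274; wedge = 34.84615 − 22.69231 = 12.15384.
The triangle = ½ × 135.04274 × 12.15384 = $820.64 thousand.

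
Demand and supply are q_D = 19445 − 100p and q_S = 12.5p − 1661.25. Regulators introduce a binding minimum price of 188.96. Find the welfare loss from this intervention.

818.78

In inverse form: demand p = 194.45 − 0.01q, supply p = 132.9 + 0.08q.
Competitive equilibrium: 194.45 − 0.01q = 132.9 + 0.08q → q* = 683.8889, p* = 187.6111.
At the floor p = 188.96, quantity demanded = (194.45 − 188.96)/0.01 = 549.
Sellers' marginal cost at q' = 549: 132.9 + 0.08·549 = 176.82.
Δq = 683.8889 − 549 = 134.8889; wedge = 188.96 − 176.82 = 12.14.
Welfare loss = ½ × 134.8889 × 12.14 = 818.78.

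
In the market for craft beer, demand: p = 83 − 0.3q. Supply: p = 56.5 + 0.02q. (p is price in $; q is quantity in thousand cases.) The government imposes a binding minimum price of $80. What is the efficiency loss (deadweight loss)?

Competitive equilibrium: 83 − 0.3q = 56.5 + 0.02q → q* = 82.8125, p* = 58.1563.
At the floor p = 80, quantity demanded = (83 − 80)/0.3 = 10.
Sellers' marginal cost at q' = 10: 56.5 + 0.02·10 = 56.7.
Δq = 82.8125 − 10 = 72.8125; wedge = 80 − 56.7 = 23.3.
Welfare loss = ½ × 72.8125 × 23.3 = $848.27 thousand.

$848.27 thousand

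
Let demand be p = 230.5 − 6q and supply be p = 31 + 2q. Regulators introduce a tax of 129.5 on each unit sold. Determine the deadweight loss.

1048.14

Competitive equilibrium: 230.5 − 6q = 31 + 2q → q* = 24.9375, p* = 80.875.
With the tax, the buyer price exceeds the seller price by 129.5: (230.5 − 6q) − (31 + 2q) = 129.5 → q' = 8.75.
Δq = 24.9375 − 8.75 = 16.1875; the wedge equals the tax, 129.5.
DWL = ½ × 16.1875 × 129.5 = 1048.14.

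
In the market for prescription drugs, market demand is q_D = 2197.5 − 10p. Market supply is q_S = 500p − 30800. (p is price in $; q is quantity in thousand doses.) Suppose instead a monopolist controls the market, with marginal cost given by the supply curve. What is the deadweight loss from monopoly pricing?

$30047.30 thousand

In inverse form: demand p = 219.75 − 0.1q, supply p = 61.6 + 0.002q.
Competitive equilibrium: 219.75 − 0.1q = 61.6 + 0.002q → q* = 1550.4902, p* = 64.70098.
Marginal revenue: MR = 219.75 − 0.2q. Set MR = MC: 219.75 − 0.2q = 61.6 + 0.002q → q_m = 782.92079.
Price p_m = 219.75 − 0.1·782.92079 = 141.45792; MC(q_m) = 61.6 + 0.002·782.92079 = 63.16584.
Competitive q* = 1550.4902, so Δq = 767.56941; wedge = 141.45792 − 63.16584 = 78.29208.
DWL = ½ × 767.56941 × 78.29208 = $30047.30 thousand.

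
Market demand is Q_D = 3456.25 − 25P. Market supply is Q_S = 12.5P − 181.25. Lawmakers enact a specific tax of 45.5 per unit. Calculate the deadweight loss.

In inverse form: demand P = 138.25 − 0.04Q, supply P = 14.5 + 0.08Q.
Competitive equilibrium: 138.25 − 0.04Q = 14.5 + 0.08Q → Q* = 1031.25, P* = 97.
With the tax, the buyer price exceeds the seller price by 45.5: (138.25 − 0.04Q) − (14.5 + 0.08Q) = 45.5 → Q' = 652.0833.
ΔQ = 1031.25 − 652.0833 = 379.1667; the wedge equals the tax, 45.5.
The triangle = ½ × 379.1667 × 45.5 = 8626.04.

8626.04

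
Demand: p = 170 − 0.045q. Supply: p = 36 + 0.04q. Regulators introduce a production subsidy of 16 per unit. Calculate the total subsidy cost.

Competitive equilibrium: 170 − 0.045q = 36 + 0.04q → q* = 1576.4706, p* = 99.0588.
The subsidy lowers effective supply by 16: p = 20 + 0.04q.
New quantity: 170 − 0.045q = 20 + 0.04q → q' = 1764.7059.
Total subsidy cost = 16 × 1764.7059 = 28235.29.

28235.29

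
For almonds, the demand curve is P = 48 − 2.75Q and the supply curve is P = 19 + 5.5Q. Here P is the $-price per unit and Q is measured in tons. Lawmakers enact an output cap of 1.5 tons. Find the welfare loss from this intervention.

$16.75

Competitive equilibrium: 48 − 2.75Q = 19 + 5.5Q → Q* = 3.5152, P* = 38.3333.
At Q = 1.5: demand price = 48 − 2.75·1.5 = 43.875; supply price = 19 + 5.5·1.5 = 27.25.
ΔQ = 3.5152 − 1.5 = 2.0152; wedge = 43.875 − 27.25 = 16.625.
Welfare loss = ½ × 2.0152 × 16.625 = $16.75.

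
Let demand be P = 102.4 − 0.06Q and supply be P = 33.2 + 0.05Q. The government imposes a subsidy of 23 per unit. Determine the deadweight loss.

2404.55

Competitive equilibrium: 102.4 − 0.06Q = 33.2 + 0.05Q → Q* = 629.0909, P* = 64.6545.
The subsidy lowers effective supply by 23: P = 10.2 + 0.05Q.
New quantity: 102.4 − 0.06Q = 10.2 + 0.05Q → Q' = 838.1818.
Overproduction ΔQ = 838.1818 − 629.0909 = 209.0909; wedge = subsidy = 23.
DWL = ½ × 209.0909 × 23 = 2404.55.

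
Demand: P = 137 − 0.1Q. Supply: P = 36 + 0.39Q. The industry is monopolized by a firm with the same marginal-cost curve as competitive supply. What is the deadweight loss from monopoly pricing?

Competitive equilibrium: 137 − 0.1Q = 36 + 0.39Q → Q* = 206.1224, P* = 116.3878.
Marginal revenue: MR = 137 − 0.2Q. Set MR = MC: 137 − 0.2Q = 36 + 0.39Q → Q_m = 171.1864.
Price P_m = 137 − 0.1·171.1864 = 119.8814; MC(Q_m) = 36 + 0.39·171.1864 = 102.7627.
Competitive Q* = 206.1224, so ΔQ = 34.936; wedge = 119.8814 − 102.7627 = 17.1187.
The triangle = ½ × 34.936 × 17.1187 = 299.03.

299.03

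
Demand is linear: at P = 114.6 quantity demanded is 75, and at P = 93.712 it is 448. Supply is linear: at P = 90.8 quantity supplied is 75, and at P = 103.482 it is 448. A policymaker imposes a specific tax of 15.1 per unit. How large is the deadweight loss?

1266.72

Demand slope = (93.712 − 114.6)/(448 − 75) = −0.056, so P = 118.8 − 0.056Q.
Supply slope = (103.482 − 90.8)/(448 − 75) = 0.034, so P = 88.25 + 0.034Q.
Competitive equilibrium: 118.8 − 0.056Q = 88.25 + 0.034Q → Q* = 339.4444, P* = 99.7911.
With the tax, the buyer price exceeds the seller price by 15.1: (118.8 − 0.056Q) − (88.25 + 0.034Q) = 15.1 → Q' = 171.6667.
ΔQ = 339.4444 − 171.6667 = 167.7777; the wedge equals the tax, 15.1.
Welfare loss = ½ × 167.7777 × 15.1 = 1266.72.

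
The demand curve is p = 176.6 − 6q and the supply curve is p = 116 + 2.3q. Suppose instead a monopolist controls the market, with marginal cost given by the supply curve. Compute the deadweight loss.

38.95

Competitive equilibrium: 176.6 − 6q = 116 + 2.3q → q* = 7.3012, p* = 132.7928.
Marginal revenue: MR = 176.6 − 12q. Set MR = MC: 176.6 − 12q = 116 + 2.3q → q_m = 4.2378.
Price p_m = 176.6 − 6·4.2378 = 151.1732; MC(q_m) = 116 + 2.3·4.2378 = 125.7469.
Competitive q* = 7.3012, so Δq = 3.0634; wedge = 151.1732 − 125.7469 = 25.4263.
DWL = ½ × 3.0634 × 25.4263 = 38.95.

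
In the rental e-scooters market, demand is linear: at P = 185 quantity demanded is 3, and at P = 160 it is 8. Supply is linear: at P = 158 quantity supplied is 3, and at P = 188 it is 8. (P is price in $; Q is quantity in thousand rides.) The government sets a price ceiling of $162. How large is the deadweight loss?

$17.58 thousand

Demand slope = (160 − 185)/(8 − 3) = −5, so P = 200 − 5Q.
Supply slope = (188 − 158)/(8 − 3) = 6, so P = 140 + 6Q.
Competitive equilibrium: 200 − 5Q = 140 + 6Q → Q* = 5.4545, P* = 172.7273.
At the ceiling P = 162, quantity supplied = (162 − 140)/6 = 3.6667.
Willingness to pay at Q' = 3.6667: 200 − 5·3.6667 = 181.6665.
ΔQ = 5.4545 − 3.6667 = 1.7878; wedge = 181.6665 − 162 = 19.6665.
DWL = ½ × 1.7878 × 19.6665 = $17.58 thousand.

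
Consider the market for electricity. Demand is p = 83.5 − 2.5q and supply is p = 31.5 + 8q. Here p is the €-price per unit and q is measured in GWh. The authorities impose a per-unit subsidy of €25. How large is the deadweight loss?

Competitive equilibrium: 83.5 − 2.5q = 31.5 + 8q → q* = 4.9524, p* = 71.119.
The subsidy lowers effective supply by 25: p = 6.5 + 8q.
New quantity: 83.5 − 2.5q = 6.5 + 8q → q' = 7.3333.
Overproduction Δq = 7.3333 − 4.9524 = 2.3809; wedge = subsidy = 25.
Welfare loss = ½ × 2.3809 × 25 = €29.76.

€29.76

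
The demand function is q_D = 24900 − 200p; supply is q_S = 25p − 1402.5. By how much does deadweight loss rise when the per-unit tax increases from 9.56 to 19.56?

3235.56

In inverse form: demand p = 124.5 − 0.005q, supply p = 56.1 + 0.04q.
Competitive equilibrium: 124.5 − 0.005q = 56.1 + 0.04q → q* = 1520, p* = 116.9.
For a per-unit tax t: Δq = t/0.045, so DWL = ½·t·(t/0.045) = t²/0.09.
At t = 9.56: DWL = 1015.484. At t = 19.56: DWL = 4251.04.
Increase = 4251.04 − 1015.484 = 3235.56.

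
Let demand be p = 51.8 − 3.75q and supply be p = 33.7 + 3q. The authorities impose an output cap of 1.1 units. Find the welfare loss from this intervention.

8.44

Competitive equilibrium: 51.8 − 3.75q = 33.7 + 3q → q* = 2.6815, p* = 41.7444.
At q = 1.1: demand price = 51.8 − 3.75·1.1 = 47.675; supply price = 33.7 + 3·1.1 = 37.
Δq = 2.6815 − 1.1 = 1.5815; wedge = 47.675 − 37 = 10.675.
Deadweight loss = ½ × 1.5815 × 10.675 = 8.44.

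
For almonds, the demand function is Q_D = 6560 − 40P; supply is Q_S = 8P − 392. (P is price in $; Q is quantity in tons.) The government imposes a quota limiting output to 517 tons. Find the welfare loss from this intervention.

$4675.01

In inverse form: demand P = 164 − 0.025Q, supply P = 49 + 0.125Q.
Competitive equilibrium: 164 − 0.025Q = 49 + 0.125Q → Q* = 766.6667, P* = 144.8333.
At Q = 517: demand price = 164 − 0.025·517 = 151.075; supply price = 49 + 0.125·517 = 113.625.
ΔQ = 766.6667 − 517 = 249.6667; wedge = 151.075 − 113.625 = 37.45.
Welfare loss = ½ × 249.6667 × 37.45 = $4675.01.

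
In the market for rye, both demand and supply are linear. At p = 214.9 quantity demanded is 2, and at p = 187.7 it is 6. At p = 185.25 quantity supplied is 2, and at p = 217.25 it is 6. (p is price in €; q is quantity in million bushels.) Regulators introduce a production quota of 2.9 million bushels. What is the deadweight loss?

€9.01 million

Demand slope = (187.7 − 214.9)/(6 − 2) = −6.8, so p = 228.5 − 6.8q.
Supply slope = (217.25 − 185.25)/(6 − 2) = 8, so p = 169.25 + 8q.
Competitive equilibrium: 228.5 − 6.8q = 169.25 + 8q → q* = 4.0034, p* = 201.277.
At q = 2.9: demand price = 228.5 − 6.8·2.9 = 208.78; supply price = 169.25 + 8·2.9 = 192.45.
Δq = 4.0034 − 2.9 = 1.1034; wedge = 208.78 − 192.45 = 16.33.
The triangle = ½ × 1.1034 × 16.33 = €9.01 million.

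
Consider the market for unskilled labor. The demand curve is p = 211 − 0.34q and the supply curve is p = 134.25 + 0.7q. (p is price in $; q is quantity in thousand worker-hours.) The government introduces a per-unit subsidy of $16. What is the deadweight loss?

Competitive equilibrium: 211 − 0.34q = 134.25 + 0.7q → q* = 73.7981, p* = 185.9087.
The subsidy lowers effective supply by 16: p = 118.25 + 0.7q.
New quantity: 211 − 0.34q = 118.25 + 0.7q → q' = 89.1827.
Overproduction Δq = 89.1827 − 73.7981 = 15.3846; wedge = subsidy = 16.
DWL = ½ × 15.3846 × 16 = $123.08 thousand.

$123.08 thousand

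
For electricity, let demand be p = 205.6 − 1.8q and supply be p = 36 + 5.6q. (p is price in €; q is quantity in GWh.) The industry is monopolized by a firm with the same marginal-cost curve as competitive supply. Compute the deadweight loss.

Competitive equilibrium: 205.6 − 1.8q = 36 + 5.6q → q* = 22.9189, p* = 164.3459.
Marginal revenue: MR = 205.6 − 3.6q. Set MR = MC: 205.6 − 3.6q = 36 + 5.6q → q_m = 18.4348.
Price p_m = 205.6 − 1.8·18.4348 = 172.4174; MC(q_m) = 36 + 5.6·18.4348 = 139.2349.
Competitive q* = 22.9189, so Δq = 4.4841; wedge = 172.4174 − 139.2349 = 33.1825.
Welfare loss = ½ × 4.4841 × 33.1825 = €74.40.

€74.40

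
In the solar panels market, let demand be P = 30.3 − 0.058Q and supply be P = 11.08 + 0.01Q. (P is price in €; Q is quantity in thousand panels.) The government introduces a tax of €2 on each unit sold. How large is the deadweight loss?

Competitive equilibrium: 30.3 − 0.058Q = 11.08 + 0.01Q → Q* = 282.6471, P* = 13.9065.
With the tax, the buyer price exceeds the seller price by 2: (30.3 − 0.058Q) − (11.08 + 0.01Q) = 2 → Q' = 253.2353.
ΔQ = 282.6471 − 253.2353 = 29.4118; the wedge equals the tax, 2.
DWL = ½ × 29.4118 × 2 = €29.41 thousand.

€29.41 thousand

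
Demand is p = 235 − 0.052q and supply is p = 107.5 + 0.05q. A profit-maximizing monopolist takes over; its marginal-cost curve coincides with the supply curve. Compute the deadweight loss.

Competitive equilibrium: 235 − 0.052q = 107.5 + 0.05q → q* = 1250, p* = 170.
Marginal revenue: MR = 235 − 0.104q. Set MR = MC: 235 − 0.104q = 107.5 + 0.05q → q_m = 827.92208.
Price p_m = 235 − 0.052·827.92208 = 191.94805; MC(q_m) = 107.5 + 0.05·827.92208 = 148.8961.
Competitive q* = 1250, so Δq = 422.07792; wedge = 191.94805 − 148.8961 = 43.05195.
Welfare loss = ½ × 422.07792 × 43.05195 = 9085.64.

9085.64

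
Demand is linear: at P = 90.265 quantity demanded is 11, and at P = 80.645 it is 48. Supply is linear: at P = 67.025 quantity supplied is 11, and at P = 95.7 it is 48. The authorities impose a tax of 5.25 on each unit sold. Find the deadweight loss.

Demand slope = (80.645 − 90.265)/(48 − 11) = −0.26, so P = 93.125 − 0.26Q.
Supply slope = (95.7 − 67.025)/(48 − 11) = 0.775, so P = 58.5 + 0.775Q.
Competitive equilibrium: 93.125 − 0.26Q = 58.5 + 0.775Q → Q* = 33.4541, P* = 84.4269.
With the tax, the buyer price exceeds the seller price by 5.25: (93.125 − 0.26Q) − (58.5 + 0.775Q) = 5.25 → Q' = 28.3816.
ΔQ = 33.4541 − 28.3816 = 5.0725; the wedge equals the tax, 5.25.
DWL = ½ × 5.0725 × 5.25 = 13.32.

13.32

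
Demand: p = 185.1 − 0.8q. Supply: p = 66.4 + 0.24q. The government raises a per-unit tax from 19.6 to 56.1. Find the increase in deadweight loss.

1328.39

Competitive equilibrium: 185.1 − 0.8q = 66.4 + 0.24q → q* = 114.1346, p* = 93.7923.
For a per-unit tax t: Δq = t/1.04, so DWL = ½·t·(t/1.04) = t²/2.08.
At t = 19.6: DWL = 184.692. At t = 56.1: DWL = 1513.082.
Increase = 1513.082 − 184.692 = 1328.39.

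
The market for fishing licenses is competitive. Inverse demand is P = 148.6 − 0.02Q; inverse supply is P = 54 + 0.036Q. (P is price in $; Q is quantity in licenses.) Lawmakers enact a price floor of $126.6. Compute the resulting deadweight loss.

Competitive equilibrium: 148.6 − 0.02Q = 54 + 0.036Q → Q* = 1689.2857, P* = 114.8143.
At the floor P = 126.6, quantity demanded = (148.6 − 126.6)/0.02 = 1100.
Sellers' marginal cost at Q' = 1100: 54 + 0.036·1100 = 93.6.
ΔQ = 1689.2857 − 1100 = 589.2857; wedge = 126.6 − 93.6 = 33.
Welfare loss = ½ × 589.2857 × 33 = $9723.21.

$9723.21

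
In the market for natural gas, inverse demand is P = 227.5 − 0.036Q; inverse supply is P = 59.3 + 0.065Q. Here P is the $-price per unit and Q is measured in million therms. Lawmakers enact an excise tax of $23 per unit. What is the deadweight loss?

Competitive equilibrium: 227.5 − 0.036Q = 59.3 + 0.065Q → Q* = 1665.3465, P* = 167.5475.
With the tax, the buyer price exceeds the seller price by 23: (227.5 − 0.036Q) − (59.3 + 0.065Q) = 23 → Q' = 1437.6238.
ΔQ = 1665.3465 − 1437.6238 = 227.7227; the wedge equals the tax, 23.
Welfare loss = ½ × 227.7227 × 23 = $2618.81 million.

$2618.81 million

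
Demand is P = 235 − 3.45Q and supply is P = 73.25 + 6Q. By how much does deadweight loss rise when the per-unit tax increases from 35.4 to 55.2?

94.91

Competitive equilibrium: 235 − 3.45Q = 73.25 + 6Q → Q* = 17.1164, P* = 175.9484.
For a per-unit tax t: ΔQ = t/9.45, so DWL = ½·t·(t/9.45) = t²/18.9.
At t = 35.4: DWL = 66.305. At t = 55.2: DWL = 161.219.
Increase = 161.219 − 66.305 = 94.91.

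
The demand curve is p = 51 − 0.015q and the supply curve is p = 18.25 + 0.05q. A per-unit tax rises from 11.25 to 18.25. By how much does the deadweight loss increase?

1588.46

Competitive equilibrium: 51 − 0.015q = 18.25 + 0.05q → q* = 503.8462, p* = 43.4423.
For a per-unit tax t: Δq = t/0.065, so DWL = ½·t·(t/0.065) = t²/0.13.
At t = 11.25: DWL = 973.558. At t = 18.25: DWL = 2562.019.
Increase = 2562.019 − 973.558 = 1588.46.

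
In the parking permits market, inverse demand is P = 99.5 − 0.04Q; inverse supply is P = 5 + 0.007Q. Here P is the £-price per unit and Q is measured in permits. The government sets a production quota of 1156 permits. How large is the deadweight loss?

Competitive equilibrium: 99.5 − 0.04Q = 5 + 0.007Q → Q* = 2010.6383, P* = 19.0745.
At Q = 1156: demand price = 99.5 − 0.04·1156 = 53.26; supply price = 5 + 0.007·1156 = 13.092.
ΔQ = 2010.6383 − 1156 = 854.6383; wedge = 53.26 − 13.092 = 40.168.
The triangle = ½ × 854.6383 × 40.168 = £17164.56.

£17164.56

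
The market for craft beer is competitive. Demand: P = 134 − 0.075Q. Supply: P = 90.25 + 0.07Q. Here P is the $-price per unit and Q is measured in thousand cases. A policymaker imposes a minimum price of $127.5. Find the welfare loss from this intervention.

Competitive equilibrium: 134 − 0.075Q = 90.25 + 0.07Q → Q* = 301.7241, P* = 111.3707.
At the floor P = 127.5, quantity demanded = (134 − 127.5)/0.075 = 86.6667.
Sellers' marginal cost at Q' = 86.6667: 90.25 + 0.07·86.6667 = 96.3167.
ΔQ = 301.7241 − 86.6667 = 215.0574; wedge = 127.5 − 96.3167 = 31.1833.
DWL = ½ × 215.0574 × 31.1833 = $3353.10 thousand.

$3353.10 thousand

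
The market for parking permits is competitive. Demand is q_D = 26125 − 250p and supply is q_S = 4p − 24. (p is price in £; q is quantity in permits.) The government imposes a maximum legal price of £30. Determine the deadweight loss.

In inverse form: demand p = 104.5 − 0.004q, supply p = 6 + 0.25q.
Competitive equilibrium: 104.5 − 0.004q = 6 + 0.25q → q* = 387.7953, p* = 102.9488.
At the ceiling p = 30, quantity supplied = (30 − 6)/0.25 = 96.
Willingness to pay at q' = 96: 104.5 − 0.004·96 = 104.116.
Δq = 387.7953 − 96 = 291.7953; wedge = 104.116 − 30 = 74.116.
The triangle = ½ × 291.7953 × 74.116 = £10813.35.

£10813.35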